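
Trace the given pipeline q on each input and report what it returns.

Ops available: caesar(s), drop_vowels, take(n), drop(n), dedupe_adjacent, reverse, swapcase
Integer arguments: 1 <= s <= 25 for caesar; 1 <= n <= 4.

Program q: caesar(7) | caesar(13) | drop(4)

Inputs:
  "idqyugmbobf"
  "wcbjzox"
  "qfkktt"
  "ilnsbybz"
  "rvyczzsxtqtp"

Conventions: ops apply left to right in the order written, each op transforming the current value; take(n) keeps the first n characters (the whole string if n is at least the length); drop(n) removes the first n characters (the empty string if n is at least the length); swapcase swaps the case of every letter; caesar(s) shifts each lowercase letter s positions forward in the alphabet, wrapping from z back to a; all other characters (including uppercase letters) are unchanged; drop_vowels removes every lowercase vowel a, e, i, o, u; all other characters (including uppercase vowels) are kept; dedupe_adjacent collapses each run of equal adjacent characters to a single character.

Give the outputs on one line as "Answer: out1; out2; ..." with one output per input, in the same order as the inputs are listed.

Execution, op by op:
  "idqyugmbobf" -> "pkxfbntivim" -> "cxksoagvivz" -> "oagvivz"
  "wcbjzox" -> "djiqgve" -> "qwvdtir" -> "tir"
  "qfkktt" -> "xmrraa" -> "kzeenn" -> "nn"
  "ilnsbybz" -> "psuzifig" -> "cfhmvsvt" -> "vsvt"
  "rvyczzsxtqtp" -> "ycfjggzeaxaw" -> "lpswttmrnknj" -> "ttmrnknj"

"oagvivz"; "tir"; "nn"; "vsvt"; "ttmrnknj"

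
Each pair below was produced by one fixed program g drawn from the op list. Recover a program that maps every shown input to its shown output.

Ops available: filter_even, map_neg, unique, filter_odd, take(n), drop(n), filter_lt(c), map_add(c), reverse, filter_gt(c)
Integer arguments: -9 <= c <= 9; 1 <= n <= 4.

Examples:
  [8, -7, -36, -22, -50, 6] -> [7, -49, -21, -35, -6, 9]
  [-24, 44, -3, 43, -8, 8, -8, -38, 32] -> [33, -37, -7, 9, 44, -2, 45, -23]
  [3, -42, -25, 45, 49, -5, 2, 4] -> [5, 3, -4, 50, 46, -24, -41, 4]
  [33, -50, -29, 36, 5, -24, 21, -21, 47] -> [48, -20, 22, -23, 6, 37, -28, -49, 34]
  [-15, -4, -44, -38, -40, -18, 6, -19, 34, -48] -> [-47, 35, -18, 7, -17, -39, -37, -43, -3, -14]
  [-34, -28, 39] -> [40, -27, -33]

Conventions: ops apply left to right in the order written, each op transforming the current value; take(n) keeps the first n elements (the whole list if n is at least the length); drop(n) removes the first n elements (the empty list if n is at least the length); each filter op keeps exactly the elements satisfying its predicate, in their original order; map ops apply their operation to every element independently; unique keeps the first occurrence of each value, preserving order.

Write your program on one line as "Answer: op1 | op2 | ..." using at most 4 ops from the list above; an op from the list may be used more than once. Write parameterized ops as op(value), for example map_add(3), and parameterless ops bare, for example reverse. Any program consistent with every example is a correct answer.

reverse | unique | map_add(1)

Check, running the answer program on each example:
  [8, -7, -36, -22, -50, 6] -> [6, -50, -22, -36, -7, 8] -> [6, -50, -22, -36, -7, 8] -> [7, -49, -21, -35, -6, 9]
  [-24, 44, -3, 43, -8, 8, -8, -38, 32] -> [32, -38, -8, 8, -8, 43, -3, 44, -24] -> [32, -38, -8, 8, 43, -3, 44, -24] -> [33, -37, -7, 9, 44, -2, 45, -23]
  [3, -42, -25, 45, 49, -5, 2, 4] -> [4, 2, -5, 49, 45, -25, -42, 3] -> [4, 2, -5, 49, 45, -25, -42, 3] -> [5, 3, -4, 50, 46, -24, -41, 4]
  [33, -50, -29, 36, 5, -24, 21, -21, 47] -> [47, -21, 21, -24, 5, 36, -29, -50, 33] -> [47, -21, 21, -24, 5, 36, -29, -50, 33] -> [48, -20, 22, -23, 6, 37, -28, -49, 34]
  [-15, -4, -44, -38, -40, -18, 6, -19, 34, -48] -> [-48, 34, -19, 6, -18, -40, -38, -44, -4, -15] -> [-48, 34, -19, 6, -18, -40, -38, -44, -4, -15] -> [-47, 35, -18, 7, -17, -39, -37, -43, -3, -14]
  [-34, -28, 39] -> [39, -28, -34] -> [39, -28, -34] -> [40, -27, -33]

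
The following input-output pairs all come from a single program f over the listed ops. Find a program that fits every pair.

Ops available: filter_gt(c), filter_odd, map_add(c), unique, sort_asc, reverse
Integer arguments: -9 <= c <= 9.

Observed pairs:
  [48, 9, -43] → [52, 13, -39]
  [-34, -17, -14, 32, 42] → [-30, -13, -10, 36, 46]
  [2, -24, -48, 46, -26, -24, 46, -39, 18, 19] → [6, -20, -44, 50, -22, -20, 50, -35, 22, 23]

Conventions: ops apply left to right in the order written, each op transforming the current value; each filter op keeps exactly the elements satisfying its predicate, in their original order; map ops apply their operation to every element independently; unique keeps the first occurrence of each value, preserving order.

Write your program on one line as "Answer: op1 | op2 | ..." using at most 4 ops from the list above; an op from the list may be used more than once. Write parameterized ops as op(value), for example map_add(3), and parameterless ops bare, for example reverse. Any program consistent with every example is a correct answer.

reverse | map_add(4) | reverse

Check, running the answer program on each example:
  [48, 9, -43] -> [-43, 9, 48] -> [-39, 13, 52] -> [52, 13, -39]
  [-34, -17, -14, 32, 42] -> [42, 32, -14, -17, -34] -> [46, 36, -10, -13, -30] -> [-30, -13, -10, 36, 46]
  [2, -24, -48, 46, -26, -24, 46, -39, 18, 19] -> [19, 18, -39, 46, -24, -26, 46, -48, -24, 2] -> [23, 22, -35, 50, -20, -22, 50, -44, -20, 6] -> [6, -20, -44, 50, -22, -20, 50, -35, 22, 23]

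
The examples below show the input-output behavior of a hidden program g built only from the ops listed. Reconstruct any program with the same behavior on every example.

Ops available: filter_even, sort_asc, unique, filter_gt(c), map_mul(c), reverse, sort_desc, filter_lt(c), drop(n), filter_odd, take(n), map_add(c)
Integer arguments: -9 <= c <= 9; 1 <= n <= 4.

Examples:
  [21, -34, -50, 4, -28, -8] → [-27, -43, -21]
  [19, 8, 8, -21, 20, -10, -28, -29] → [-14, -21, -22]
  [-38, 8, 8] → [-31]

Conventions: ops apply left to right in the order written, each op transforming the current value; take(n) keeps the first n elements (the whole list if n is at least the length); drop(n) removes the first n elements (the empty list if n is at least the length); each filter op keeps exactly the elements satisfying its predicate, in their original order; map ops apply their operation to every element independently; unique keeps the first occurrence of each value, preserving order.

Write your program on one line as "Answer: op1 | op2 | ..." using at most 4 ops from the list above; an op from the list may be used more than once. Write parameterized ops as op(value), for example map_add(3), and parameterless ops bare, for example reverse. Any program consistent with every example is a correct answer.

filter_lt(-7) | map_add(7) | filter_lt(-5)

Check, running the answer program on each example:
  [21, -34, -50, 4, -28, -8] -> [-34, -50, -28, -8] -> [-27, -43, -21, -1] -> [-27, -43, -21]
  [19, 8, 8, -21, 20, -10, -28, -29] -> [-21, -10, -28, -29] -> [-14, -3, -21, -22] -> [-14, -21, -22]
  [-38, 8, 8] -> [-38] -> [-31] -> [-31]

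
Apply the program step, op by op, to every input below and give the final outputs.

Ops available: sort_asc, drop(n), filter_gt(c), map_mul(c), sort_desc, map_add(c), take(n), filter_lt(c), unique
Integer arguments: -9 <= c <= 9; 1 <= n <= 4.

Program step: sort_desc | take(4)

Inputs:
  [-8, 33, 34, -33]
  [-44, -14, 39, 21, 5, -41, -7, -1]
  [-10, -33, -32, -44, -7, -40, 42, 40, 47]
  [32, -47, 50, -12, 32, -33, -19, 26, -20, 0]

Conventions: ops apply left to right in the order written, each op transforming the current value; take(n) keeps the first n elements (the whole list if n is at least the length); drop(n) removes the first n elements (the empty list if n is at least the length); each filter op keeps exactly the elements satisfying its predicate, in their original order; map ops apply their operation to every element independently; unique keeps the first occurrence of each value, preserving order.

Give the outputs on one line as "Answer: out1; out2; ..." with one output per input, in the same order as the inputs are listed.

[34, 33, -8, -33]; [39, 21, 5, -1]; [47, 42, 40, -7]; [50, 32, 32, 26]

Execution, op by op:
  [-8, 33, 34, -33] -> [34, 33, -8, -33] -> [34, 33, -8, -33]
  [-44, -14, 39, 21, 5, -41, -7, -1] -> [39, 21, 5, -1, -7, -14, -41, -44] -> [39, 21, 5, -1]
  [-10, -33, -32, -44, -7, -40, 42, 40, 47] -> [47, 42, 40, -7, -10, -32, -33, -40, -44] -> [47, 42, 40, -7]
  [32, -47, 50, -12, 32, -33, -19, 26, -20, 0] -> [50, 32, 32, 26, 0, -12, -19, -20, -33, -47] -> [50, 32, 32, 26]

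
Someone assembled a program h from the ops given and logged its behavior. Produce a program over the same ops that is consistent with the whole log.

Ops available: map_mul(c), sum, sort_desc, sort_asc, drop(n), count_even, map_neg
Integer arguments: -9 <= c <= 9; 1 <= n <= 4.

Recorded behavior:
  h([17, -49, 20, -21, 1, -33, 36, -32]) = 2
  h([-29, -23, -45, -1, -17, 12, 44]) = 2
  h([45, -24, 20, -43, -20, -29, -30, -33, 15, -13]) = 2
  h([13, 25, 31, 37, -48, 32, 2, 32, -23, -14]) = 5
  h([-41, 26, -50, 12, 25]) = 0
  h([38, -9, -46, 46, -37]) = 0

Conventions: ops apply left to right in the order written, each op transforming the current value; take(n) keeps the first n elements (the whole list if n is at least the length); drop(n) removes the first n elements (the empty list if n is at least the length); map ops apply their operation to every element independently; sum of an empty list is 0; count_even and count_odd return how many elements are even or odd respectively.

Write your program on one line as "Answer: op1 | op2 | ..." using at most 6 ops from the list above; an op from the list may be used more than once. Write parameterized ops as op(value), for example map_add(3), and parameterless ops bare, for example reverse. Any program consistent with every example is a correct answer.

map_neg | drop(4) | sort_desc | map_mul(7) | map_neg | count_even

Check, running the answer program on each example:
  [17, -49, 20, -21, 1, -33, 36, -32] -> [-17, 49, -20, 21, -1, 33, -36, 32] -> [-1, 33, -36, 32] -> [33, 32, -1, -36] -> [231, 224, -7, -252] -> [-231, -224, 7, 252] -> 2
  [-29, -23, -45, -1, -17, 12, 44] -> [29, 23, 45, 1, 17, -12, -44] -> [17, -12, -44] -> [17, -12, -44] -> [119, -84, -308] -> [-119, 84, 308] -> 2
  [45, -24, 20, -43, -20, -29, -30, -33, 15, -13] -> [-45, 24, -20, 43, 20, 29, 30, 33, -15, 13] -> [20, 29, 30, 33, -15, 13] -> [33, 30, 29, 20, 13, -15] -> [231, 210, 203, 140, 91, -105] -> [-231, -210, -203, -140, -91, 105] -> 2
  [13, 25, 31, 37, -48, 32, 2, 32, -23, -14] -> [-13, -25, -31, -37, 48, -32, -2, -32, 23, 14] -> [48, -32, -2, -32, 23, 14] -> [48, 23, 14, -2, -32, -32] -> [336, 161, 98, -14, -224, -224] -> [-336, -161, -98, 14, 224, 224] -> 5
  [-41, 26, -50, 12, 25] -> [41, -26, 50, -12, -25] -> [-25] -> [-25] -> [-175] -> [175] -> 0
  [38, -9, -46, 46, -37] -> [-38, 9, 46, -46, 37] -> [37] -> [37] -> [259] -> [-259] -> 0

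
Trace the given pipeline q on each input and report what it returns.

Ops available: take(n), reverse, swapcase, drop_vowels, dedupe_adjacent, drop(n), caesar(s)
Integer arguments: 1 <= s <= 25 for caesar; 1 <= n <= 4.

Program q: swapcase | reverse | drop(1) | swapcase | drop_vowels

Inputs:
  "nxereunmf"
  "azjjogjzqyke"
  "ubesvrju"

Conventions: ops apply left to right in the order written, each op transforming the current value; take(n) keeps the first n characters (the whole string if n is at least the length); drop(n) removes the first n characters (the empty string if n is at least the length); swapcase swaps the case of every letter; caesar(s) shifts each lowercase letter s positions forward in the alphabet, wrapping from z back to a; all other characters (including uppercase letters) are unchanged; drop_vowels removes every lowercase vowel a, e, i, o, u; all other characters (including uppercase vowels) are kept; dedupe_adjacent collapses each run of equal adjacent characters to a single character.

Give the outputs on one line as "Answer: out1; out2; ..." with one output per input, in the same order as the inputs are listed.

"mnrxn"; "kyqzjgjjz"; "jrvsb"

Execution, op by op:
  "nxereunmf" -> "NXEREUNMF" -> "FMNUEREXN" -> "MNUEREXN" -> "mnuerexn" -> "mnrxn"
  "azjjogjzqyke" -> "AZJJOGJZQYKE" -> "EKYQZJGOJJZA" -> "KYQZJGOJJZA" -> "kyqzjgojjza" -> "kyqzjgjjz"
  "ubesvrju" -> "UBESVRJU" -> "UJRVSEBU" -> "JRVSEBU" -> "jrvsebu" -> "jrvsb"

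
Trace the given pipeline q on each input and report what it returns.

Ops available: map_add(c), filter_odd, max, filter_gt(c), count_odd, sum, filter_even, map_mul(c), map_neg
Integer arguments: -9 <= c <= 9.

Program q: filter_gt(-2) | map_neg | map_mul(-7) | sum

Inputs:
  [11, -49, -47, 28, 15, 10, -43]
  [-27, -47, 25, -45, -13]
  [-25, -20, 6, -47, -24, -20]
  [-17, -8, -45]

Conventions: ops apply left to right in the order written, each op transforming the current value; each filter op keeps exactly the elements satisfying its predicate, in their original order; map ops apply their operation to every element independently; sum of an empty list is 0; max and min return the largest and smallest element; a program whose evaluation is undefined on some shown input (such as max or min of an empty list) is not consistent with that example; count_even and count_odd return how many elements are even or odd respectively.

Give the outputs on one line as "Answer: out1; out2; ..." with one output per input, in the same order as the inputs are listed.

448; 175; 42; 0

Execution, op by op:
  [11, -49, -47, 28, 15, 10, -43] -> [11, 28, 15, 10] -> [-11, -28, -15, -10] -> [77, 196, 105, 70] -> 448
  [-27, -47, 25, -45, -13] -> [25] -> [-25] -> [175] -> 175
  [-25, -20, 6, -47, -24, -20] -> [6] -> [-6] -> [42] -> 42
  [-17, -8, -45] -> [] -> [] -> [] -> 0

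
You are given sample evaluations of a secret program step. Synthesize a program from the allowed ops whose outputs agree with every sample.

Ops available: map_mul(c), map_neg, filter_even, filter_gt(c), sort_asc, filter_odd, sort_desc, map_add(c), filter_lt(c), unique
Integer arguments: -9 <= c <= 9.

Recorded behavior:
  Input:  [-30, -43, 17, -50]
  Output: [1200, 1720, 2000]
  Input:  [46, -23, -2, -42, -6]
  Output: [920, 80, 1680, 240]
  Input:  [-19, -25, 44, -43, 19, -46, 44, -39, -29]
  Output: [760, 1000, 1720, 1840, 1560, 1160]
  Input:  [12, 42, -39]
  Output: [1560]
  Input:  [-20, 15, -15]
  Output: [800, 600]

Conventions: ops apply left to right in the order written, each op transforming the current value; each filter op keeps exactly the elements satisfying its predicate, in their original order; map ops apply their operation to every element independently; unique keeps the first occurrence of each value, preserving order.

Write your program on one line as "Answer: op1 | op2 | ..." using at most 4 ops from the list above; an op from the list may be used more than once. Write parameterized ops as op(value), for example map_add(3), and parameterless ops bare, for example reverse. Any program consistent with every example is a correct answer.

unique | map_mul(8) | filter_lt(-5) | map_mul(-5)

Check, running the answer program on each example:
  [-30, -43, 17, -50] -> [-30, -43, 17, -50] -> [-240, -344, 136, -400] -> [-240, -344, -400] -> [1200, 1720, 2000]
  [46, -23, -2, -42, -6] -> [46, -23, -2, -42, -6] -> [368, -184, -16, -336, -48] -> [-184, -16, -336, -48] -> [920, 80, 1680, 240]
  [-19, -25, 44, -43, 19, -46, 44, -39, -29] -> [-19, -25, 44, -43, 19, -46, -39, -29] -> [-152, -200, 352, -344, 152, -368, -312, -232] -> [-152, -200, -344, -368, -312, -232] -> [760, 1000, 1720, 1840, 1560, 1160]
  [12, 42, -39] -> [12, 42, -39] -> [96, 336, -312] -> [-312] -> [1560]
  [-20, 15, -15] -> [-20, 15, -15] -> [-160, 120, -120] -> [-160, -120] -> [800, 600]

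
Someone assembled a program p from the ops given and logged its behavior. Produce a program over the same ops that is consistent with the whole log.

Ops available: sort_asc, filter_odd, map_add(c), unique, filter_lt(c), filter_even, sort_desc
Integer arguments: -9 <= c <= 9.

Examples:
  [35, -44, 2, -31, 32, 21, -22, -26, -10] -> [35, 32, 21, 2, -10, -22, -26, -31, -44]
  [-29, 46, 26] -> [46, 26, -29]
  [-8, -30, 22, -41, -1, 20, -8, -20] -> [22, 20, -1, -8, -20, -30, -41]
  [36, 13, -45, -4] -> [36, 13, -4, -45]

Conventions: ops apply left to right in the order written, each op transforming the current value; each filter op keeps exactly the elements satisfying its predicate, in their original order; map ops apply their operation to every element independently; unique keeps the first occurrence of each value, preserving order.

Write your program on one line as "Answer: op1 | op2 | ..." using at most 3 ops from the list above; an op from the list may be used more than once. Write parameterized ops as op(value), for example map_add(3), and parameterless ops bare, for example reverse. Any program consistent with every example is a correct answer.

sort_asc | sort_desc | unique

Check, running the answer program on each example:
  [35, -44, 2, -31, 32, 21, -22, -26, -10] -> [-44, -31, -26, -22, -10, 2, 21, 32, 35] -> [35, 32, 21, 2, -10, -22, -26, -31, -44] -> [35, 32, 21, 2, -10, -22, -26, -31, -44]
  [-29, 46, 26] -> [-29, 26, 46] -> [46, 26, -29] -> [46, 26, -29]
  [-8, -30, 22, -41, -1, 20, -8, -20] -> [-41, -30, -20, -8, -8, -1, 20, 22] -> [22, 20, -1, -8, -8, -20, -30, -41] -> [22, 20, -1, -8, -20, -30, -41]
  [36, 13, -45, -4] -> [-45, -4, 13, 36] -> [36, 13, -4, -45] -> [36, 13, -4, -45]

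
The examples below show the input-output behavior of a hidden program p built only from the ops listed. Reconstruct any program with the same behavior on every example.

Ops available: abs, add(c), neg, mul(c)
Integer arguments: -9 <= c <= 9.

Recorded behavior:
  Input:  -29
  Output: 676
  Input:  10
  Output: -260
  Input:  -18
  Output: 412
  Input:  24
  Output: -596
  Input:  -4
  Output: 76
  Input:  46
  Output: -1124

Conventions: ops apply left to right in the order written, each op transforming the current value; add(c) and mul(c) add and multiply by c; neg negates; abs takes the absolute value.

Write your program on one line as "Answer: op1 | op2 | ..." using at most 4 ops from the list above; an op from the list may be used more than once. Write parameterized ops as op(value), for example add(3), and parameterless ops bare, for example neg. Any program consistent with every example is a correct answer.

mul(6) | add(5) | mul(-4)

Check, running the answer program on each example:
  -29 -> -174 -> -169 -> 676
  10 -> 60 -> 65 -> -260
  -18 -> -108 -> -103 -> 412
  24 -> 144 -> 149 -> -596
  -4 -> -24 -> -19 -> 76
  46 -> 276 -> 281 -> -1124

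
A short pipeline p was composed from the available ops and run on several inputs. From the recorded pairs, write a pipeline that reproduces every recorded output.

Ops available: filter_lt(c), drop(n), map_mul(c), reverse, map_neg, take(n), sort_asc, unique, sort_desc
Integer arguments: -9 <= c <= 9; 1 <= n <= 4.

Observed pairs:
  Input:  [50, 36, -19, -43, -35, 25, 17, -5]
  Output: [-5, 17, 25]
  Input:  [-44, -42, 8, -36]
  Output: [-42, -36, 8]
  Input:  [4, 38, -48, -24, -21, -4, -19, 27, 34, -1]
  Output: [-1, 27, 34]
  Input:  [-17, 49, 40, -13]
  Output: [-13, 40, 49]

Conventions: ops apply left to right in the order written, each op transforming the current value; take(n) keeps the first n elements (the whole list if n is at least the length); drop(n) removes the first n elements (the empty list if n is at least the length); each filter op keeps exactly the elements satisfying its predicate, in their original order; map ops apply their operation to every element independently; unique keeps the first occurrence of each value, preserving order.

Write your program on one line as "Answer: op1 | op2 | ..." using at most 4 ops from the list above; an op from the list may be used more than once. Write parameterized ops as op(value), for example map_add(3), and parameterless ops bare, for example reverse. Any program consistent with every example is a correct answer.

reverse | take(3) | sort_desc | reverse

Check, running the answer program on each example:
  [50, 36, -19, -43, -35, 25, 17, -5] -> [-5, 17, 25, -35, -43, -19, 36, 50] -> [-5, 17, 25] -> [25, 17, -5] -> [-5, 17, 25]
  [-44, -42, 8, -36] -> [-36, 8, -42, -44] -> [-36, 8, -42] -> [8, -36, -42] -> [-42, -36, 8]
  [4, 38, -48, -24, -21, -4, -19, 27, 34, -1] -> [-1, 34, 27, -19, -4, -21, -24, -48, 38, 4] -> [-1, 34, 27] -> [34, 27, -1] -> [-1, 27, 34]
  [-17, 49, 40, -13] -> [-13, 40, 49, -17] -> [-13, 40, 49] -> [49, 40, -13] -> [-13, 40, 49]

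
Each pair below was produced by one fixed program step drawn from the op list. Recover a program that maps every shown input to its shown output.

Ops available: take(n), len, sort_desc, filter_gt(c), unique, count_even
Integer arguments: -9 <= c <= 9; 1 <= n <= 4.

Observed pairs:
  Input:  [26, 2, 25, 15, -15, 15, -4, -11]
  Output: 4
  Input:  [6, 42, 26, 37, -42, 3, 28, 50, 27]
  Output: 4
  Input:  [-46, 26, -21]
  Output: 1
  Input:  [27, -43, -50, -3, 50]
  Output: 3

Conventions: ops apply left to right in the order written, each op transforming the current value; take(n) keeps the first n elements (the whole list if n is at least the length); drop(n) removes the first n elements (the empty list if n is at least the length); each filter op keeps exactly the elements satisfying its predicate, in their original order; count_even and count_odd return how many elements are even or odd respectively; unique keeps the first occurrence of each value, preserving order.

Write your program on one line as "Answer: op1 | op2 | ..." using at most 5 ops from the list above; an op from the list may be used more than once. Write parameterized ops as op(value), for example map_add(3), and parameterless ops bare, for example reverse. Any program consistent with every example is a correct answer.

unique | sort_desc | filter_gt(-7) | take(4) | len

Check, running the answer program on each example:
  [26, 2, 25, 15, -15, 15, -4, -11] -> [26, 2, 25, 15, -15, -4, -11] -> [26, 25, 15, 2, -4, -11, -15] -> [26, 25, 15, 2, -4] -> [26, 25, 15, 2] -> 4
  [6, 42, 26, 37, -42, 3, 28, 50, 27] -> [6, 42, 26, 37, -42, 3, 28, 50, 27] -> [50, 42, 37, 28, 27, 26, 6, 3, -42] -> [50, 42, 37, 28, 27, 26, 6, 3] -> [50, 42, 37, 28] -> 4
  [-46, 26, -21] -> [-46, 26, -21] -> [26, -21, -46] -> [26] -> [26] -> 1
  [27, -43, -50, -3, 50] -> [27, -43, -50, -3, 50] -> [50, 27, -3, -43, -50] -> [50, 27, -3] -> [50, 27, -3] -> 3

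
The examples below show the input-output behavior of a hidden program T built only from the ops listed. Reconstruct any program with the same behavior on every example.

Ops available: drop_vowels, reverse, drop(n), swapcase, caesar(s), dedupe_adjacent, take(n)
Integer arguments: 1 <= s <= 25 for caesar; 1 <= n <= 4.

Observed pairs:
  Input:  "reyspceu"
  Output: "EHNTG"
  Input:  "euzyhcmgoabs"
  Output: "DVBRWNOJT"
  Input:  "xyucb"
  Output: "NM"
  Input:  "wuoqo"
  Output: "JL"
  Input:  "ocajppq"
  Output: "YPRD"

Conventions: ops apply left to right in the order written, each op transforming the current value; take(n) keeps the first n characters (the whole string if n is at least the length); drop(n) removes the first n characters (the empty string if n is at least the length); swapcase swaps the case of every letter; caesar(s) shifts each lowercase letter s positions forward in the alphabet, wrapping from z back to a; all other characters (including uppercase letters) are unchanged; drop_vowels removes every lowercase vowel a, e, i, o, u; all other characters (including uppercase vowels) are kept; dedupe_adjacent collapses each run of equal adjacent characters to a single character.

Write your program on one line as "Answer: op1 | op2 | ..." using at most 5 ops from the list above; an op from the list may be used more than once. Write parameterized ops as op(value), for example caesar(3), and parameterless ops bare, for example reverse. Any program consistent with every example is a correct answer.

reverse | caesar(15) | swapcase | drop(3)

Check, running the answer program on each example:
  "reyspceu" -> "uecpsyer" -> "jtrehntg" -> "JTREHNTG" -> "EHNTG"
  "euzyhcmgoabs" -> "sbaogmchyzue" -> "hqpdvbrwnojt" -> "HQPDVBRWNOJT" -> "DVBRWNOJT"
  "xyucb" -> "bcuyx" -> "qrjnm" -> "QRJNM" -> "NM"
  "wuoqo" -> "oqouw" -> "dfdjl" -> "DFDJL" -> "JL"
  "ocajppq" -> "qppjaco" -> "feeyprd" -> "FEEYPRD" -> "YPRD"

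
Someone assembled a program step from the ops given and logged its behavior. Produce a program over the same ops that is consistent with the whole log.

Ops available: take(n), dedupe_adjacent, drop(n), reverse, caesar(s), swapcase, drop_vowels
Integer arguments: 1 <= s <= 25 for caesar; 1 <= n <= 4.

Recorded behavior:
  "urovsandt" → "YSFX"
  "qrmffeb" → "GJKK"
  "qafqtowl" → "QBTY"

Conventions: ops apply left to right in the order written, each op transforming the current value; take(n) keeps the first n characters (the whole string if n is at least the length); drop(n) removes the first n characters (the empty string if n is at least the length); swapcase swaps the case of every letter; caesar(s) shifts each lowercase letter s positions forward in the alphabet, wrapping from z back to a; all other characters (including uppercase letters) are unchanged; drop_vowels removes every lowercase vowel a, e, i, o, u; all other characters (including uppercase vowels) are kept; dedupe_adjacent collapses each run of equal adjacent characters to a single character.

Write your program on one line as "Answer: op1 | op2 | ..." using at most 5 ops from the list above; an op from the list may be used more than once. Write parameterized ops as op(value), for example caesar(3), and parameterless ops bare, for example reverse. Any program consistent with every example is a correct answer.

caesar(5) | reverse | drop_vowels | take(4) | swapcase

Check, running the answer program on each example:
  "urovsandt" -> "zwtaxfsiy" -> "yisfxatwz" -> "ysfxtwz" -> "ysfx" -> "YSFX"
  "qrmffeb" -> "vwrkkjg" -> "gjkkrwv" -> "gjkkrwv" -> "gjkk" -> "GJKK"
  "qafqtowl" -> "vfkvytbq" -> "qbtyvkfv" -> "qbtyvkfv" -> "qbty" -> "QBTY"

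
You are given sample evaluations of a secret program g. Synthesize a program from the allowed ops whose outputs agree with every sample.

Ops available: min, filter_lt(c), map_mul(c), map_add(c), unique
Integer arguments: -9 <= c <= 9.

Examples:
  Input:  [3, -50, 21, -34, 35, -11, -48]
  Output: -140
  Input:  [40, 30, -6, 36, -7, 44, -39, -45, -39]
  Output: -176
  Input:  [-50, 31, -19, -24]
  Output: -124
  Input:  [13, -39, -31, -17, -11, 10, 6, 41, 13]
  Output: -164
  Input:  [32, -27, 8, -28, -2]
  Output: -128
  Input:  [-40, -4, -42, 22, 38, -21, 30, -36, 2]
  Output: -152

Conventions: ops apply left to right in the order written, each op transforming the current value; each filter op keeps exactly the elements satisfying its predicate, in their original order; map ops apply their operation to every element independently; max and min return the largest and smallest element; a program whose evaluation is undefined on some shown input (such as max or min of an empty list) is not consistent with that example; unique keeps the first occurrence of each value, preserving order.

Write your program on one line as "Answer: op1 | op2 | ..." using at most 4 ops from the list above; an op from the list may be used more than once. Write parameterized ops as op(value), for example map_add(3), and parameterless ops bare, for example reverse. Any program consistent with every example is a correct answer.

map_mul(-4) | filter_lt(2) | min

Check, running the answer program on each example:
  [3, -50, 21, -34, 35, -11, -48] -> [-12, 200, -84, 136, -140, 44, 192] -> [-12, -84, -140] -> -140
  [40, 30, -6, 36, -7, 44, -39, -45, -39] -> [-160, -120, 24, -144, 28, -176, 156, 180, 156] -> [-160, -120, -144, -176] -> -176
  [-50, 31, -19, -24] -> [200, -124, 76, 96] -> [-124] -> -124
  [13, -39, -31, -17, -11, 10, 6, 41, 13] -> [-52, 156, 124, 68, 44, -40, -24, -164, -52] -> [-52, -40, -24, -164, -52] -> -164
  [32, -27, 8, -28, -2] -> [-128, 108, -32, 112, 8] -> [-128, -32] -> -128
  [-40, -4, -42, 22, 38, -21, 30, -36, 2] -> [160, 16, 168, -88, -152, 84, -120, 144, -8] -> [-88, -152, -120, -8] -> -152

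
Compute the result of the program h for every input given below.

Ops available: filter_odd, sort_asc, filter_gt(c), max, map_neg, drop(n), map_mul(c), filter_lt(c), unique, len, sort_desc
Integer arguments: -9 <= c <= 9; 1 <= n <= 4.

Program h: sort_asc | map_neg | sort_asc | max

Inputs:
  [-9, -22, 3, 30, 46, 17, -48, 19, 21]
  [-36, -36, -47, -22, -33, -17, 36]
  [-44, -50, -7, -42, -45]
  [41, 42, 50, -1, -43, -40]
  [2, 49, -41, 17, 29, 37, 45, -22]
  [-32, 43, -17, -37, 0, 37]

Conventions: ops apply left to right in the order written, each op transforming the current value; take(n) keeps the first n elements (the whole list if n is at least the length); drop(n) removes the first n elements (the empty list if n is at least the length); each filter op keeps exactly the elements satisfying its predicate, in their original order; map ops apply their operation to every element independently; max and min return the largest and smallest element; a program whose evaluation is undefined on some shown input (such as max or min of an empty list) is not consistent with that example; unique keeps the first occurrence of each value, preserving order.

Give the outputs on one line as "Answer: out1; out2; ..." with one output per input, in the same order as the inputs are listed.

48; 47; 50; 43; 41; 37

Execution, op by op:
  [-9, -22, 3, 30, 46, 17, -48, 19, 21] -> [-48, -22, -9, 3, 17, 19, 21, 30, 46] -> [48, 22, 9, -3, -17, -19, -21, -30, -46] -> [-46, -30, -21, -19, -17, -3, 9, 22, 48] -> 48
  [-36, -36, -47, -22, -33, -17, 36] -> [-47, -36, -36, -33, -22, -17, 36] -> [47, 36, 36, 33, 22, 17, -36] -> [-36, 17, 22, 33, 36, 36, 47] -> 47
  [-44, -50, -7, -42, -45] -> [-50, -45, -44, -42, -7] -> [50, 45, 44, 42, 7] -> [7, 42, 44, 45, 50] -> 50
  [41, 42, 50, -1, -43, -40] -> [-43, -40, -1, 41, 42, 50] -> [43, 40, 1, -41, -42, -50] -> [-50, -42, -41, 1, 40, 43] -> 43
  [2, 49, -41, 17, 29, 37, 45, -22] -> [-41, -22, 2, 17, 29, 37, 45, 49] -> [41, 22, -2, -17, -29, -37, -45, -49] -> [-49, -45, -37, -29, -17, -2, 22, 41] -> 41
  [-32, 43, -17, -37, 0, 37] -> [-37, -32, -17, 0, 37, 43] -> [37, 32, 17, 0, -37, -43] -> [-43, -37, 0, 17, 32, 37] -> 37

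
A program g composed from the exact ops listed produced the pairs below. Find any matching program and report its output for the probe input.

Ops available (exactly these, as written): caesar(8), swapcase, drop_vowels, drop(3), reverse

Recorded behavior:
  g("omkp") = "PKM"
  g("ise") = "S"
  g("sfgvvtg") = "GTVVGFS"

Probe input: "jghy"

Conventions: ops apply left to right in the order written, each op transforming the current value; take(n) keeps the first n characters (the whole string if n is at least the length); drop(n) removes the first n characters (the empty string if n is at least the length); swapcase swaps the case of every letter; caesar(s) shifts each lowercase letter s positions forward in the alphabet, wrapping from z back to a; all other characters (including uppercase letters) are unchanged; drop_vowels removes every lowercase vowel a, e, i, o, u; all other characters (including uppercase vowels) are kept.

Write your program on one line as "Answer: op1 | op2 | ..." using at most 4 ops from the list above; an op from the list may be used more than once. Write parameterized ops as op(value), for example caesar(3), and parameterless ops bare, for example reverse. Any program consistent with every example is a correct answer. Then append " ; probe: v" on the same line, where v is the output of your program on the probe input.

drop_vowels | swapcase | reverse ; probe: "YHGJ"

Check, running the answer program on each example:
  "omkp" -> "mkp" -> "MKP" -> "PKM"
  "ise" -> "s" -> "S" -> "S"
  "sfgvvtg" -> "sfgvvtg" -> "SFGVVTG" -> "GTVVGFS"
  probe: "jghy" -> "jghy" -> "JGHY" -> "YHGJ"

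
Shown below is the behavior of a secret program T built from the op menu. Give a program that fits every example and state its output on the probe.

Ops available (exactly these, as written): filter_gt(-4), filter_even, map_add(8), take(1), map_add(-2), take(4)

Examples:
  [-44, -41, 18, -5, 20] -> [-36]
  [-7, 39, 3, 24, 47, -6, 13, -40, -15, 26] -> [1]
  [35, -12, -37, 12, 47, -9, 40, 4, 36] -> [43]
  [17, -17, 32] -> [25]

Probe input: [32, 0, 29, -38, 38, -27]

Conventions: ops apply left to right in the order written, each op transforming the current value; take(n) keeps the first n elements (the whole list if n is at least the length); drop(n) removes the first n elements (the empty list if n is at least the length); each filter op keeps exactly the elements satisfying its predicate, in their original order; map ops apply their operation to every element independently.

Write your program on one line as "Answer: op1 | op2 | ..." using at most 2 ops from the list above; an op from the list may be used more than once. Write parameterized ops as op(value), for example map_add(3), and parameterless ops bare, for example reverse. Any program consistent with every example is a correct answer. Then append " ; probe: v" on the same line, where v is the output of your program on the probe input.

map_add(8) | take(1) ; probe: [40]

Check, running the answer program on each example:
  [-44, -41, 18, -5, 20] -> [-36, -33, 26, 3, 28] -> [-36]
  [-7, 39, 3, 24, 47, -6, 13, -40, -15, 26] -> [1, 47, 11, 32, 55, 2, 21, -32, -7, 34] -> [1]
  [35, -12, -37, 12, 47, -9, 40, 4, 36] -> [43, -4, -29, 20, 55, -1, 48, 12, 44] -> [43]
  [17, -17, 32] -> [25, -9, 40] -> [25]
  probe: [32, 0, 29, -38, 38, -27] -> [40, 8, 37, -30, 46, -19] -> [40]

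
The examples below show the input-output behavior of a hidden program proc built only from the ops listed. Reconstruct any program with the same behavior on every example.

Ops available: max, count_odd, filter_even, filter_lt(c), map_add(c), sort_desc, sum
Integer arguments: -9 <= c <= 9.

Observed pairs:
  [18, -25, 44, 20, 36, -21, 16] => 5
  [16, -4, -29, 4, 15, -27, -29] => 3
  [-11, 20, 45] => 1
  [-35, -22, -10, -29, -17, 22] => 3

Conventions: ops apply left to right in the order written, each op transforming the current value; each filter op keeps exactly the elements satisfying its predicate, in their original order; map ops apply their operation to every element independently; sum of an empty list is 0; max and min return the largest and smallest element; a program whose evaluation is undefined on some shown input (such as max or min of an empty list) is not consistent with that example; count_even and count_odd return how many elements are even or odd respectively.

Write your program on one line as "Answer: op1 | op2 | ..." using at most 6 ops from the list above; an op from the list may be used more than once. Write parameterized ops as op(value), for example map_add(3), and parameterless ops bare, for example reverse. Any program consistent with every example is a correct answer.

map_add(-4) | filter_even | map_add(-1) | sort_desc | count_odd

Check, running the answer program on each example:
  [18, -25, 44, 20, 36, -21, 16] -> [14, -29, 40, 16, 32, -25, 12] -> [14, 40, 16, 32, 12] -> [13, 39, 15, 31, 11] -> [39, 31, 15, 13, 11] -> 5
  [16, -4, -29, 4, 15, -27, -29] -> [12, -8, -33, 0, 11, -31, -33] -> [12, -8, 0] -> [11, -9, -1] -> [11, -1, -9] -> 3
  [-11, 20, 45] -> [-15, 16, 41] -> [16] -> [15] -> [15] -> 1
  [-35, -22, -10, -29, -17, 22] -> [-39, -26, -14, -33, -21, 18] -> [-26, -14, 18] -> [-27, -15, 17] -> [17, -15, -27] -> 3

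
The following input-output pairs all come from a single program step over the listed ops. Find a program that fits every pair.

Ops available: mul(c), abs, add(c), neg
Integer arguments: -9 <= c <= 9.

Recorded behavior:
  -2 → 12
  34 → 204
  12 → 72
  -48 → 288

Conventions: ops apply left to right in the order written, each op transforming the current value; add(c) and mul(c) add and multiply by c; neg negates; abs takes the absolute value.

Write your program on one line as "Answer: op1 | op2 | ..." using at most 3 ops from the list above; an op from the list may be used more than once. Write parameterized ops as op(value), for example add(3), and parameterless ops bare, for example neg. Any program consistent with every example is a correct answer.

mul(6) | abs

Check, running the answer program on each example:
  -2 -> -12 -> 12
  34 -> 204 -> 204
  12 -> 72 -> 72
  -48 -> -288 -> 288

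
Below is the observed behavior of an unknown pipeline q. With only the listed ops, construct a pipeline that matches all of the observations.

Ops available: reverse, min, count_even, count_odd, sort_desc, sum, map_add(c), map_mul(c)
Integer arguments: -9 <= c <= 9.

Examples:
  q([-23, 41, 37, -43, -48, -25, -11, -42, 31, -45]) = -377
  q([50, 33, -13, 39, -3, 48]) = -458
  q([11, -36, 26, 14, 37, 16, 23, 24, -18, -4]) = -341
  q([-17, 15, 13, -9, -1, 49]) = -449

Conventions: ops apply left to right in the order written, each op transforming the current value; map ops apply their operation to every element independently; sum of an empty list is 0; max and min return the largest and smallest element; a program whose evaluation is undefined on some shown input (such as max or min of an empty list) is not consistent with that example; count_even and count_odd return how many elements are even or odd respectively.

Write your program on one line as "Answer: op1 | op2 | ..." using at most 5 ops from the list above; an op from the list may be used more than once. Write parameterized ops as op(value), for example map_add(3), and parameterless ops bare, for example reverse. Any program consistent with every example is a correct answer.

map_mul(-3) | map_mul(3) | map_add(-8) | sort_desc | min

Check, running the answer program on each example:
  [-23, 41, 37, -43, -48, -25, -11, -42, 31, -45] -> [69, -123, -111, 129, 144, 75, 33, 126, -93, 135] -> [207, -369, -333, 387, 432, 225, 99, 378, -279, 405] -> [199, -377, -341, 379, 424, 217, 91, 370, -287, 397] -> [424, 397, 379, 370, 217, 199, 91, -287, -341, -377] -> -377
  [50, 33, -13, 39, -3, 48] -> [-150, -99, 39, -117, 9, -144] -> [-450, -297, 117, -351, 27, -432] -> [-458, -305, 109, -359, 19, -440] -> [109, 19, -305, -359, -440, -458] -> -458
  [11, -36, 26, 14, 37, 16, 23, 24, -18, -4] -> [-33, 108, -78, -42, -111, -48, -69, -72, 54, 12] -> [-99, 324, -234, -126, -333, -144, -207, -216, 162, 36] -> [-107, 316, -242, -134, -341, -152, -215, -224, 154, 28] -> [316, 154, 28, -107, -134, -152, -215, -224, -242, -341] -> -341
  [-17, 15, 13, -9, -1, 49] -> [51, -45, -39, 27, 3, -147] -> [153, -135, -117, 81, 9, -441] -> [145, -143, -125, 73, 1, -449] -> [145, 73, 1, -125, -143, -449] -> -449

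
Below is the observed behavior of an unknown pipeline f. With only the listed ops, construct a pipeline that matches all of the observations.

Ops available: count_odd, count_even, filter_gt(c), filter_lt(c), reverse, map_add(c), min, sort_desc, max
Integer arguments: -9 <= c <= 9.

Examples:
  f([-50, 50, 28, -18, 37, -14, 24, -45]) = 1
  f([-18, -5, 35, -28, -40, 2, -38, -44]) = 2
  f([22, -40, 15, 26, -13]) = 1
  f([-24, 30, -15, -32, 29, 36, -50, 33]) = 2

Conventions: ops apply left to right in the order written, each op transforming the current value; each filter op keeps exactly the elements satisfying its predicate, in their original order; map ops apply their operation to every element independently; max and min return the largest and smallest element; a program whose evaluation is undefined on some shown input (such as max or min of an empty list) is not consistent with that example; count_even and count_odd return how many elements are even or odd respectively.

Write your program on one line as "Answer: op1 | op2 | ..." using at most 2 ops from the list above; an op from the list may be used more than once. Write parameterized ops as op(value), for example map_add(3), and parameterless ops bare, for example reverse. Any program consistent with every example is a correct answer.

filter_gt(-8) | count_odd

Check, running the answer program on each example:
  [-50, 50, 28, -18, 37, -14, 24, -45] -> [50, 28, 37, 24] -> 1
  [-18, -5, 35, -28, -40, 2, -38, -44] -> [-5, 35, 2] -> 2
  [22, -40, 15, 26, -13] -> [22, 15, 26] -> 1
  [-24, 30, -15, -32, 29, 36, -50, 33] -> [30, 29, 36, 33] -> 2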